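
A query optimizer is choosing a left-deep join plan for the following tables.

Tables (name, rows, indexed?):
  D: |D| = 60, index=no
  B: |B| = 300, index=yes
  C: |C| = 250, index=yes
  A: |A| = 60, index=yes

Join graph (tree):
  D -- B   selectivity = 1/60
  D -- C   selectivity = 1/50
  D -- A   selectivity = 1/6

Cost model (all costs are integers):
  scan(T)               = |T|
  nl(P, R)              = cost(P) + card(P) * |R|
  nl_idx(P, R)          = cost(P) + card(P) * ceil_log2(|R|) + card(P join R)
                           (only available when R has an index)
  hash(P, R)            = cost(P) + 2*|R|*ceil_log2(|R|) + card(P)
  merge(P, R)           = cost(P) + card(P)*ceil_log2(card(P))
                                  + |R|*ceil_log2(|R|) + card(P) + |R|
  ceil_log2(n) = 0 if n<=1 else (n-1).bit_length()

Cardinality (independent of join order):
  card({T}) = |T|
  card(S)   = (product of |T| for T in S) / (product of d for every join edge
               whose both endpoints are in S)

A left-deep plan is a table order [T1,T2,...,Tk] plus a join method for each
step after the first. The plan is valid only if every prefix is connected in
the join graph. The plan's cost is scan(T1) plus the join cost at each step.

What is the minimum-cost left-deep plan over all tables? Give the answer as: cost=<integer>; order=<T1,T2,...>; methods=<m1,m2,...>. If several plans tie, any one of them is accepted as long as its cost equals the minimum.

cost=7020; order=D,B,C,A; methods=nl_idx,nl_idx,hash

Selinger DP (subsets sized 1..n):
  {D}: scan cost=60, card=60
  {B}: scan cost=300, card=300
  {C}: scan cost=250, card=250
  {A}: scan cost=60, card=60
  {BD}: card=300; try (B,nl_idx)→900, (D,hash)→1320, (B,merge)→3480, (D,merge)→3720, (B,hash)→5520, (B,nl)→18060 …(+1); best=900 via (B,nl_idx)
  {CD}: card=300; try (C,nl_idx)→840, (D,hash)→1220, (C,merge)→2730, (D,merge)→2920, (C,hash)→4120, (C,nl)→15060 …(+1); best=840 via (C,nl_idx)
  {AD}: card=600; try (D,hash)→840, (A,hash)→840, (D,merge)→900, (A,merge)→900, (A,nl_idx)→1020, (D,nl)→3660 …(+1); best=840 via (D,hash)
  {BCD}: card=1500; try (C,nl_idx)→4800, (B,nl_idx)→5040, (C,hash)→5200, (C,merge)→6150, (B,hash)→6540, (B,merge)→6840 …(+2); best=4800 via (C,nl_idx)
  {ABD}: card=3000; try (A,hash)→1920, (A,merge)→4320, (A,nl_idx)→5700, (B,hash)→6840, (B,nl_idx)→9240, (B,merge)→10440 …(+2); best=1920 via (A,hash)
  {ACD}: card=3000; try (A,hash)→1860, (A,merge)→4260, (C,hash)→5440, (A,nl_idx)→5640, (C,nl_idx)→8640, (C,merge)→9690 …(+2); best=1860 via (A,hash)
  {ABCD}: card=15000; try (A,hash)→7020, (C,hash)→8920, (B,hash)→10260, (A,merge)→23220, (A,nl_idx)→28800, (C,nl_idx)→40920 …(+6); best=7020 via (A,hash)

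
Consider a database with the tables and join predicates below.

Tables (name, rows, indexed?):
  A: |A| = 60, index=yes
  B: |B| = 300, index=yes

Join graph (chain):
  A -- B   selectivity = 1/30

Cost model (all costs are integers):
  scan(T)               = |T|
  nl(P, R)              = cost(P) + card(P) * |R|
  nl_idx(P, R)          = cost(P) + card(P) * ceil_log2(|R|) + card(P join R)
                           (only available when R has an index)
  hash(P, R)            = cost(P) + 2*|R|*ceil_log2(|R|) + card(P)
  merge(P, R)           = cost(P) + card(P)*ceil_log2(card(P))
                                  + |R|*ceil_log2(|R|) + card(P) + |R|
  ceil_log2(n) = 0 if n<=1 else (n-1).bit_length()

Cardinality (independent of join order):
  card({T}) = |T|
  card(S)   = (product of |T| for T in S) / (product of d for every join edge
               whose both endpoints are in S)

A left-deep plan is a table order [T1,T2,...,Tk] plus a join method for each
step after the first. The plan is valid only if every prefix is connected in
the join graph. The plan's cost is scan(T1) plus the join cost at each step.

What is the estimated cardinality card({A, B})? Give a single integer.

Tables in S: A(60), B(300)
Edges inside S: A-B(d=30)
numerator = 60 * 300 = 18000
denominator = 30 = 30
card(S) = 18000 / 30 = 600

600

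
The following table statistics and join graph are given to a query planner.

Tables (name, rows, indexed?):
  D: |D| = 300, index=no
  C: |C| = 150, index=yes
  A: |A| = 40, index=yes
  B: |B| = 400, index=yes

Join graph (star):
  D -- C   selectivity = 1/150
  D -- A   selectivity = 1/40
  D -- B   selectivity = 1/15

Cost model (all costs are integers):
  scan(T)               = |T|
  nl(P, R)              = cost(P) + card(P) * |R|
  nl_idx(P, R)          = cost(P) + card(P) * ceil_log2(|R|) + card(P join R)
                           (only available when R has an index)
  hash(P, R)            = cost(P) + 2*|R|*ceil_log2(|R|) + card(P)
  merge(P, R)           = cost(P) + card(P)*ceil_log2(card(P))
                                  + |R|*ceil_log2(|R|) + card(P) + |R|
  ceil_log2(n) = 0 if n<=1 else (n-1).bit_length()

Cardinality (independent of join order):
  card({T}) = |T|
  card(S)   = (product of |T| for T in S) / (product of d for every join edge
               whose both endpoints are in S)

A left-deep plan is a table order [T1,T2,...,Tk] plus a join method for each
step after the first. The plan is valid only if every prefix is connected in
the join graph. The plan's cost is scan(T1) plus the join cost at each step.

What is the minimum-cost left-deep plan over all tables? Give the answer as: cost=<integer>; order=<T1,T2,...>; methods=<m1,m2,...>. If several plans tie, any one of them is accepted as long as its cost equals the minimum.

Selinger DP (subsets sized 1..n):
  {D}: scan cost=300, card=300
  {C}: scan cost=150, card=150
  {A}: scan cost=40, card=40
  {B}: scan cost=400, card=400
  {CD}: card=300; try (C,hash)→3000, (C,nl_idx)→3000, (D,merge)→4500, (C,merge)→4650, (D,hash)→5700, (D,nl)→45150 …(+1); best=3000 via (C,hash)
  {AD}: card=300; try (A,hash)→1080, (A,nl_idx)→2400, (D,merge)→3320, (A,merge)→3580, (D,hash)→5480, (D,nl)→12040 …(+1); best=1080 via (A,hash)
  {BD}: card=8000; try (D,hash)→6200, (B,merge)→7300, (D,merge)→7400, (B,hash)→7800, (B,nl_idx)→11000, (B,nl)→120300 …(+1); best=6200 via (D,hash)
  {ACD}: card=300; try (C,hash)→3780, (C,nl_idx)→3780, (A,hash)→3780, (A,nl_idx)→5100, (C,merge)→5430, (A,merge)→6280 …(+2); best=3780 via (C,hash)
  {BCD}: card=8000; try (B,merge)→10000, (B,hash)→10500, (B,nl_idx)→13700, (C,hash)→16600, (C,nl_idx)→78200, (C,merge)→119550 …(+2); best=10000 via (B,merge)
  {ABD}: card=8000; try (B,merge)→8080, (B,hash)→8580, (B,nl_idx)→11780, (A,hash)→14680, (A,nl_idx)→62200, (A,merge)→118480 …(+2); best=8080 via (B,merge)
  {ABCD}: card=8000; try (B,merge)→10780, (B,hash)→11280, (B,nl_idx)→14480, (C,hash)→18480, (A,hash)→18480, (A,nl_idx)→66000 …(+6); best=10780 via (B,merge)

cost=10780; order=D,A,C,B; methods=hash,hash,merge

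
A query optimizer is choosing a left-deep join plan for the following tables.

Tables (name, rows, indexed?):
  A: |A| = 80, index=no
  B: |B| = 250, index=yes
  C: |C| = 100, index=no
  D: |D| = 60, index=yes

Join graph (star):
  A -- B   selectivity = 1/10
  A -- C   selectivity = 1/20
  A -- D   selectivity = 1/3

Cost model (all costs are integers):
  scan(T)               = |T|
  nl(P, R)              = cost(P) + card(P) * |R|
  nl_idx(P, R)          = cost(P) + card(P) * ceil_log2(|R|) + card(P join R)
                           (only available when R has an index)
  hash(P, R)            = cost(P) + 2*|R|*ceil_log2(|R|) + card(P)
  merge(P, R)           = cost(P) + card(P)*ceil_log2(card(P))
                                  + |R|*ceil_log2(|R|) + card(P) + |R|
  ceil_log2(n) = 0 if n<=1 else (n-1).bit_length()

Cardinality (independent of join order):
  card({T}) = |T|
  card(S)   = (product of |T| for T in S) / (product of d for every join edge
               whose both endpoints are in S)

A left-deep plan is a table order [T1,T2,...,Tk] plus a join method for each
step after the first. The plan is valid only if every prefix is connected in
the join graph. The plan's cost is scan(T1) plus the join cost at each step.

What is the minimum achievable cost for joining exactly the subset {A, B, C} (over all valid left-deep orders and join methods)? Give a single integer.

Selinger DP over subsets of {A,B,C}:
  {A}: scan cost=80, card=80
  {B}: scan cost=250, card=250
  {C}: scan cost=100, card=100
  {AB}: card=2000; try (A,hash)→1620, (B,nl_idx)→2720, (B,merge)→2970, (A,merge)→3140, (B,hash)→4160, (B,nl)→20080 …(+1); best=1620 via (A,hash)
  {AC}: card=400; try (A,hash)→1320, (C,merge)→1520, (A,merge)→1540, (C,hash)→1560, (C,nl)→8080, (A,nl)→8100; best=1320 via (A,hash)
  {ABC}: card=10000; try (C,hash)→5020, (B,hash)→5720, (B,merge)→7570, (B,nl_idx)→14520, (C,merge)→26420, (B,nl)→101320 …(+1); best=5020 via (C,hash)

5020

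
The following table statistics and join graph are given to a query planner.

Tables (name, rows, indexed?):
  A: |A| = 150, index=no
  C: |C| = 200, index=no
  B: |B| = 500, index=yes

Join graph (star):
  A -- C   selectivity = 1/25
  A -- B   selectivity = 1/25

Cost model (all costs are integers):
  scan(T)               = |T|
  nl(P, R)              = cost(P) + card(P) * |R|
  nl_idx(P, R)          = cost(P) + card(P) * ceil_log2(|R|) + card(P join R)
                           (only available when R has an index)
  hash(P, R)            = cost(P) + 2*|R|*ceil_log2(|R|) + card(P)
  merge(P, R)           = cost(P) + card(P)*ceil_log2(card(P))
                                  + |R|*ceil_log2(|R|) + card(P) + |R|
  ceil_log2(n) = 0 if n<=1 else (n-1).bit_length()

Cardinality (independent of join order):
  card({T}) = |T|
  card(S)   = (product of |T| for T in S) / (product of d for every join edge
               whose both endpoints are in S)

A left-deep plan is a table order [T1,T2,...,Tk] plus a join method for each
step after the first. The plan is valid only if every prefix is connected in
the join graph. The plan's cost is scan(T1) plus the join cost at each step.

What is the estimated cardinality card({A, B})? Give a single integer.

3000

Tables in S: A(150), B(500)
Edges inside S: A-B(d=25)
numerator = 150 * 500 = 75000
denominator = 25 = 25
card(S) = 75000 / 25 = 3000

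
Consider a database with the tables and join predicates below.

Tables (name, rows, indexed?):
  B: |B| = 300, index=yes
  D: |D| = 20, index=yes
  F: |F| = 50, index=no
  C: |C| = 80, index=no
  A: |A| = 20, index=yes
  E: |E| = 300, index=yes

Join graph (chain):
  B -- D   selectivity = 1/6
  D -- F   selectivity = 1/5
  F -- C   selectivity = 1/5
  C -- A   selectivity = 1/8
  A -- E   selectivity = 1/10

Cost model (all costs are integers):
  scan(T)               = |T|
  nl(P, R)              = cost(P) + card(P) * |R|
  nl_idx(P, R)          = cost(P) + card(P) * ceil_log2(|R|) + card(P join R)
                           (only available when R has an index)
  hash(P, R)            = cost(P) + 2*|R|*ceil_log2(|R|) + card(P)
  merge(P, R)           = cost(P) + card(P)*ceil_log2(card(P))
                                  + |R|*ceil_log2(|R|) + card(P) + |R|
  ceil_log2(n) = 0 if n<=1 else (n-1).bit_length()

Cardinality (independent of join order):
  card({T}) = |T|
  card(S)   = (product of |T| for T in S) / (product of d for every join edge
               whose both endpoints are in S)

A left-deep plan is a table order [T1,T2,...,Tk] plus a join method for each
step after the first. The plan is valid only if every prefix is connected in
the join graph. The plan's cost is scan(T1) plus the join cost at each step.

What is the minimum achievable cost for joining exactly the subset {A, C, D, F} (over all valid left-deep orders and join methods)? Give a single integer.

Selinger DP over subsets of {A,C,D,F}:
  {D}: scan cost=20, card=20
  {F}: scan cost=50, card=50
  {C}: scan cost=80, card=80
  {A}: scan cost=20, card=20
  {DF}: card=200; try (D,hash)→300, (F,merge)→490, (D,nl_idx)→500, (D,merge)→520, (F,hash)→640, (F,nl)→1020 …(+1); best=300 via (D,hash)
  {CF}: card=800; try (F,hash)→760, (C,merge)→1040, (F,merge)→1070, (C,hash)→1220, (C,nl)→4050, (F,nl)→4080; best=760 via (F,hash)
  {AC}: card=200; try (A,hash)→360, (A,nl_idx)→680, (C,merge)→780, (A,merge)→840, (C,hash)→1160, (C,nl)→1620 …(+1); best=360 via (A,hash)
  {CDF}: card=3200; try (C,hash)→1620, (D,hash)→1760, (C,merge)→2740, (D,nl_idx)→7960, (D,merge)→9680, (C,nl)→16300 …(+1); best=1620 via (C,hash)
  {ACF}: card=2000; try (F,hash)→1160, (A,hash)→1760, (F,merge)→2510, (A,nl_idx)→6760, (A,merge)→9680, (F,nl)→10360 …(+1); best=1160 via (F,hash)
  {ACDF}: card=8000; try (D,hash)→3360, (A,hash)→5020, (D,nl_idx)→19160, (D,merge)→25280, (A,nl_idx)→25620, (D,nl)→41160 …(+2); best=3360 via (D,hash)

3360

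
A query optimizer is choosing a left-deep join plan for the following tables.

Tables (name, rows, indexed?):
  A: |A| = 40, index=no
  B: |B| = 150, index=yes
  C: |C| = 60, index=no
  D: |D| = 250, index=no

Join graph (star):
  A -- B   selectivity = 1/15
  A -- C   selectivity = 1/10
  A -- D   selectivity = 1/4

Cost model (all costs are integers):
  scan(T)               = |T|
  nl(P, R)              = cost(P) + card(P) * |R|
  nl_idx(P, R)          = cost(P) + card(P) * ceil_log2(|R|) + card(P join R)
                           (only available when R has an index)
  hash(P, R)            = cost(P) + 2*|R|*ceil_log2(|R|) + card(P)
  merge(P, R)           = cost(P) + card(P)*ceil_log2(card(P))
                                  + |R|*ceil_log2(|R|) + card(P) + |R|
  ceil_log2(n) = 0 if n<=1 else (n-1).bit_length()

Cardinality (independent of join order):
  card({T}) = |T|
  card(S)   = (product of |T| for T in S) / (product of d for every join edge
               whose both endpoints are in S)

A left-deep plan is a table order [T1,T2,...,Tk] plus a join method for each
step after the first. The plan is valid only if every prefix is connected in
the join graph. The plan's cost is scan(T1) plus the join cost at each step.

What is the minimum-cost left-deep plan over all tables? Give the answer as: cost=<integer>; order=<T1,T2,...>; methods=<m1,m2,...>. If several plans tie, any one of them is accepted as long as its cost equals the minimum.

Selinger DP (subsets sized 1..n):
  {A}: scan cost=40, card=40
  {B}: scan cost=150, card=150
  {C}: scan cost=60, card=60
  {D}: scan cost=250, card=250
  {AB}: card=400; try (B,nl_idx)→760, (A,hash)→780, (B,merge)→1670, (A,merge)→1780, (B,hash)→2480, (B,nl)→6040 …(+1); best=760 via (B,nl_idx)
  {AC}: card=240; try (A,hash)→600, (C,merge)→740, (A,merge)→760, (C,hash)→800, (C,nl)→2440, (A,nl)→2460; best=600 via (A,hash)
  {AD}: card=2500; try (A,hash)→980, (D,merge)→2570, (A,merge)→2780, (D,hash)→4080, (D,nl)→10040, (A,nl)→10250; best=980 via (A,hash)
  {ABC}: card=2400; try (C,hash)→1880, (B,hash)→3240, (B,merge)→4110, (B,nl_idx)→4920, (C,merge)→5180, (C,nl)→24760 …(+1); best=1880 via (C,hash)
  {ABD}: card=25000; try (D,hash)→5160, (B,hash)→5880, (D,merge)→7010, (B,merge)→34830, (B,nl_idx)→45980, (D,nl)→100760 …(+1); best=5160 via (D,hash)
  {ACD}: card=15000; try (C,hash)→4200, (D,hash)→4840, (D,merge)→5010, (C,merge)→33900, (D,nl)→60600, (C,nl)→150980; best=4200 via (C,hash)
  {ABCD}: card=150000; try (D,hash)→8280, (B,hash)→21600, (C,hash)→30880, (D,merge)→35330, (B,merge)→230550, (B,nl_idx)→274200 …(+4); best=8280 via (D,hash)

cost=8280; order=A,B,C,D; methods=nl_idx,hash,hash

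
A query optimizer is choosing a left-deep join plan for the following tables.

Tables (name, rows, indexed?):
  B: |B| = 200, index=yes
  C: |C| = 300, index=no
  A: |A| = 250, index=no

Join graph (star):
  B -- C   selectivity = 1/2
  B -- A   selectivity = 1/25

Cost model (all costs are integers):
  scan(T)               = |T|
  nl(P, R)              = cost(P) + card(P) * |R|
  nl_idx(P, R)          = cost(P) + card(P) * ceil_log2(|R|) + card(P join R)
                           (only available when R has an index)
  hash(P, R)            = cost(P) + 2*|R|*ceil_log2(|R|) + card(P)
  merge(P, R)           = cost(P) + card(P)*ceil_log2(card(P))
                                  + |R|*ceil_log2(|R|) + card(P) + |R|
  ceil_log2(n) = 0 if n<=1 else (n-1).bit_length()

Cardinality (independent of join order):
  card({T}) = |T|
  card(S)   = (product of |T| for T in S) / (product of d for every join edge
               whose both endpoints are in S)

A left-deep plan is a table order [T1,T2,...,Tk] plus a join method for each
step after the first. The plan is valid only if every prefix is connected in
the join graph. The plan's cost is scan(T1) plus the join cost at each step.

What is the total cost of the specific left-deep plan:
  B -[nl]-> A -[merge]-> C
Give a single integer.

step 1: scan B: cost=200, card=200
step 2: join A via nl
    card(P join A) = 200*250/(25) = 2000
    cost = 200 + 200*250 = 50200
step 3: join C via merge
    card(P join C) = 2000*300/(2) = 300000
    cost = 50200 + 2000*11 + 300*9 + 2000 + 300 = 77200

77200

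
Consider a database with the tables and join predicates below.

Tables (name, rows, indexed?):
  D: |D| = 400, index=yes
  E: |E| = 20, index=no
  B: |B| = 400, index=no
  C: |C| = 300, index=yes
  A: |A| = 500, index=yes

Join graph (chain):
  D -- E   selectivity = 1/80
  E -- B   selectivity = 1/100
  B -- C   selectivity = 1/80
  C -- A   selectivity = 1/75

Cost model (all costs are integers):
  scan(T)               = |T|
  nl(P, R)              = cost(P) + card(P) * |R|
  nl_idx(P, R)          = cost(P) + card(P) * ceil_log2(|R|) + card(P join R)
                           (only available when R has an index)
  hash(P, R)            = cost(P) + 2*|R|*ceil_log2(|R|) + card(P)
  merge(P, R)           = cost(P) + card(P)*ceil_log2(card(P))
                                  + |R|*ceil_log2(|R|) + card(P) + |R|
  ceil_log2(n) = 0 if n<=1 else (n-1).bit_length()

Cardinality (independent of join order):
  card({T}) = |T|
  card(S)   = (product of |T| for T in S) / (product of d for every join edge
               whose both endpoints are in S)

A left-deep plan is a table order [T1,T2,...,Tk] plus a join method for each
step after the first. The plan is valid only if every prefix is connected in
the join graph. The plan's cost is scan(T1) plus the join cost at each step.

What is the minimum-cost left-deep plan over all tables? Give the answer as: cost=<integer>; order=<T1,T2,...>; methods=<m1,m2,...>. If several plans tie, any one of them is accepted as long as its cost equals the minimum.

Selinger DP (subsets sized 1..n):
  {D}: scan cost=400, card=400
  {E}: scan cost=20, card=20
  {B}: scan cost=400, card=400
  {C}: scan cost=300, card=300
  {A}: scan cost=500, card=500
  {DE}: card=100; try (D,nl_idx)→300, (E,hash)→1000, (D,merge)→4140, (E,merge)→4520, (D,hash)→7240, (D,nl)→8020 …(+1); best=300 via (D,nl_idx)
  {BE}: card=80; try (E,hash)→1000, (B,merge)→4140, (E,merge)→4520, (B,hash)→7240, (B,nl)→8020, (E,nl)→8400; best=1000 via (E,hash)
  {BC}: card=1500; try (C,nl_idx)→5500, (C,hash)→6200, (B,merge)→7300, (C,merge)→7400, (B,hash)→7800, (B,nl)→120300 …(+1); best=5500 via (C,nl_idx)
  {AC}: card=2000; try (A,nl_idx)→5000, (C,hash)→6400, (C,nl_idx)→7000, (A,merge)→8300, (C,merge)→8500, (A,hash)→9600 …(+2); best=5000 via (A,nl_idx)
  {BDE}: card=400; try (D,nl_idx)→2120, (B,merge)→5100, (D,merge)→5640, (B,hash)→7600, (D,hash)→8280, (D,nl)→33000 …(+1); best=2120 via (D,nl_idx)
  {BCE}: card=300; try (C,nl_idx)→2020, (C,merge)→4640, (C,hash)→6480, (E,hash)→7200, (E,merge)→23620, (C,nl)→25000 …(+1); best=2020 via (C,nl_idx)
  {ABC}: card=10000; try (B,hash)→14200, (A,hash)→16000, (A,merge)→28500, (A,nl_idx)→29000, (B,merge)→33000, (A,nl)→755500 …(+1); best=14200 via (B,hash)
  {BCDE}: card=1500; try (D,nl_idx)→6220, (C,nl_idx)→7220, (C,hash)→7920, (D,merge)→9020, (C,merge)→9120, (D,hash)→9520 …(+2); best=6220 via (D,nl_idx)
  {ABCE}: card=2000; try (A,nl_idx)→6720, (A,merge)→10020, (A,hash)→11320, (E,hash)→24400, (A,nl)→152020, (E,merge)→164320 …(+1); best=6720 via (A,nl_idx)
  {ABCDE}: card=10000; try (D,hash)→15920, (A,hash)→16720, (A,merge)→29220, (A,nl_idx)→29720, (D,merge)→34720, (D,nl_idx)→34720 …(+2); best=15920 via (D,hash)

cost=15920; order=B,E,C,A,D; methods=hash,nl_idx,nl_idx,hash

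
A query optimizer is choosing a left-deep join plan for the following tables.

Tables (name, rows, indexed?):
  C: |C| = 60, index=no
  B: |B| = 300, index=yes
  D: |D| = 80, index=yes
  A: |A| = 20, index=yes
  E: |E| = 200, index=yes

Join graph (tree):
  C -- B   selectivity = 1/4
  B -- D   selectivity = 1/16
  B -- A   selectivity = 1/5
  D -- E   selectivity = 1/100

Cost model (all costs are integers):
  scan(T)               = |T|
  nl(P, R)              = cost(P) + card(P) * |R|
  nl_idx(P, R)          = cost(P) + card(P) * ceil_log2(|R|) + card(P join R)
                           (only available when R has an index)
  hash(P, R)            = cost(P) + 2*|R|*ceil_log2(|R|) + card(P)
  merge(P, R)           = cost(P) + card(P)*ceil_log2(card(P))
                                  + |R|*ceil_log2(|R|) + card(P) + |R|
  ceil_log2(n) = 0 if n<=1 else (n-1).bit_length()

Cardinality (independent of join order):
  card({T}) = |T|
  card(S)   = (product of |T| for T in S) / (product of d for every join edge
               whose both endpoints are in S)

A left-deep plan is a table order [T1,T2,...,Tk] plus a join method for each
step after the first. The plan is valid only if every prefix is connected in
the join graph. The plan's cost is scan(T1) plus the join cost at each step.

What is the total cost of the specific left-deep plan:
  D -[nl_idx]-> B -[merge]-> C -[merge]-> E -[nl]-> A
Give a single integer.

1282520

step 1: scan D: cost=80, card=80
step 2: join B via nl_idx
    card(P join B) = 80*300/(16) = 1500
    cost = 80 + 80*9 + 1500 = 2300
step 3: join C via merge
    card(P join C) = 1500*60/(4) = 22500
    cost = 2300 + 1500*11 + 60*6 + 1500 + 60 = 20720
step 4: join E via merge
    card(P join E) = 22500*200/(100) = 45000
    cost = 20720 + 22500*15 + 200*8 + 22500 + 200 = 382520
step 5: join A via nl
    card(P join A) = 45000*20/(5) = 180000
    cost = 382520 + 45000*20 = 1282520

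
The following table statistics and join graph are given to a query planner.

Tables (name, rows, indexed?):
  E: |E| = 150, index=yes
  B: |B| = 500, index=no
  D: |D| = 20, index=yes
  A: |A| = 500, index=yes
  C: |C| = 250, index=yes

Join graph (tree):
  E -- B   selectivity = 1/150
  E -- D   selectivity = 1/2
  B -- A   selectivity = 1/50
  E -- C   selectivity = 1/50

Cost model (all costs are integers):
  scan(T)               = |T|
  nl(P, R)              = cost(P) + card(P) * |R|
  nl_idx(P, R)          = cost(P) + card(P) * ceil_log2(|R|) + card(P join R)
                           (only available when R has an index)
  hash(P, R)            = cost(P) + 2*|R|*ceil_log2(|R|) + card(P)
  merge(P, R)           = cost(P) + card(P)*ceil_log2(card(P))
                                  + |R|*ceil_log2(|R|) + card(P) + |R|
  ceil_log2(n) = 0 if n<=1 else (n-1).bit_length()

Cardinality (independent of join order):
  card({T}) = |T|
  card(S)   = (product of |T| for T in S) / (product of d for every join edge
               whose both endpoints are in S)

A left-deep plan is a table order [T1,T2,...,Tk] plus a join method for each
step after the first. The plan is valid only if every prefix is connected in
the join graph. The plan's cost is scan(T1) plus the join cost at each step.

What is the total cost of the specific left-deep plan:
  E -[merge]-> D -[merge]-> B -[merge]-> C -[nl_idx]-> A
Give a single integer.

step 1: scan E: cost=150, card=150
step 2: join D via merge
    card(P join D) = 150*20/(2) = 1500
    cost = 150 + 150*8 + 20*5 + 150 + 20 = 1620
step 3: join B via merge
    card(P join B) = 1500*500/(150) = 5000
    cost = 1620 + 1500*11 + 500*9 + 1500 + 500 = 24620
step 4: join C via merge
    card(P join C) = 5000*250/(50) = 25000
    cost = 24620 + 5000*13 + 250*8 + 5000 + 250 = 96870
step 5: join A via nl_idx
    card(P join A) = 25000*500/(50) = 250000
    cost = 96870 + 25000*9 + 250000 = 571870

571870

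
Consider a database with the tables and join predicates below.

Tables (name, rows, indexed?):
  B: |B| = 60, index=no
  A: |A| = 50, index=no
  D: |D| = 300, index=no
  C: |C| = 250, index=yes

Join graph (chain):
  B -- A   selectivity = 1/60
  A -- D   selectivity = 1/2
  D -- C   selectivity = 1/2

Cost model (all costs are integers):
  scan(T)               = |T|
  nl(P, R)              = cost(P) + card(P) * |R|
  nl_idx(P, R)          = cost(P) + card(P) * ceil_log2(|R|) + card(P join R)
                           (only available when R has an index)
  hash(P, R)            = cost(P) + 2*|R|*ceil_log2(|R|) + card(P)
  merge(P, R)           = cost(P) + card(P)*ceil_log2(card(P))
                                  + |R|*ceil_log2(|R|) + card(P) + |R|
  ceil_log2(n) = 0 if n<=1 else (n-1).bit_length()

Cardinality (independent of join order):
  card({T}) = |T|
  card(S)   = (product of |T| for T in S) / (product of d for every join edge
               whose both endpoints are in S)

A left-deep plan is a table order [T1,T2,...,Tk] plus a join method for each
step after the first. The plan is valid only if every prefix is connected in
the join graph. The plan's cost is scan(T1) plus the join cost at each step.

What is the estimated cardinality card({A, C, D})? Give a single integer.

937500

Tables in S: A(50), C(250), D(300)
Edges inside S: A-D(d=2), D-C(d=2)
numerator = 50 * 250 * 300 = 3750000
denominator = 2 * 2 = 4
card(S) = 3750000 / 4 = 937500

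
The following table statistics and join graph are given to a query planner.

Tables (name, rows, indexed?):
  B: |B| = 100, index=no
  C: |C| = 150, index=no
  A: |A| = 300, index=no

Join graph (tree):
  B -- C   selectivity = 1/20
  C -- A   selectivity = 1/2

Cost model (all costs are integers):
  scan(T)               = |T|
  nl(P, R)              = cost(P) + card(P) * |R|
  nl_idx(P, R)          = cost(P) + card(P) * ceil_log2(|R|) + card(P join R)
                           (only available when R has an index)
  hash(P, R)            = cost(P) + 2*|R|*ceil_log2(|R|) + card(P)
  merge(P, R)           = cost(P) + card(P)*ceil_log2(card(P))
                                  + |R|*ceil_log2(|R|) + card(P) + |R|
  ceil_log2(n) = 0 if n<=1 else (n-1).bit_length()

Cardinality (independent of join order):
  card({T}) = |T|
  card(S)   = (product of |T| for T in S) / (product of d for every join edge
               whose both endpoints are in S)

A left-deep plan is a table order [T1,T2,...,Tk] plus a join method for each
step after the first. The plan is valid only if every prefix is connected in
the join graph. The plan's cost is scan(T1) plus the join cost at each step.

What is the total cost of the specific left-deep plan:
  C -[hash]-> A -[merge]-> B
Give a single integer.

366500

step 1: scan C: cost=150, card=150
step 2: join A via hash
    card(P join A) = 150*300/(2) = 22500
    cost = 150 + 2*300*9 + 150 = 5700
step 3: join B via merge
    card(P join B) = 22500*100/(20) = 112500
    cost = 5700 + 22500*15 + 100*7 + 22500 + 100 = 366500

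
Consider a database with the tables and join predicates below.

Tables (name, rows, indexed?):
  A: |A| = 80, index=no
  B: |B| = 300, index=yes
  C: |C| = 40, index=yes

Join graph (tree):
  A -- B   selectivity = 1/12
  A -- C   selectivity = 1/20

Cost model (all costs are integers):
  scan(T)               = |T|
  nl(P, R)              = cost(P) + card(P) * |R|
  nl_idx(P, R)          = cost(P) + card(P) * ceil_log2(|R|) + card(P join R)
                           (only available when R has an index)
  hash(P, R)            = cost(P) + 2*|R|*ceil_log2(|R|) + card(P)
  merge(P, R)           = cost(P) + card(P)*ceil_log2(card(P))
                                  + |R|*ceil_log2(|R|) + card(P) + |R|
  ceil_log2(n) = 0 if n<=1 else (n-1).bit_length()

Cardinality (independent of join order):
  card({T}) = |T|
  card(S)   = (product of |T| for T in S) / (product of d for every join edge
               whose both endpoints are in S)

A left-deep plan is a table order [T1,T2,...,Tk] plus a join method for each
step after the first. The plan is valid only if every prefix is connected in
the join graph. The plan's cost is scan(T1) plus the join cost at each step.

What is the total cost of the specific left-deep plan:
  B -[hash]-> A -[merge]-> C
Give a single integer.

step 1: scan B: cost=300, card=300
step 2: join A via hash
    card(P join A) = 300*80/(12) = 2000
    cost = 300 + 2*80*7 + 300 = 1720
step 3: join C via merge
    card(P join C) = 2000*40/(20) = 4000
    cost = 1720 + 2000*11 + 40*6 + 2000 + 40 = 26000

26000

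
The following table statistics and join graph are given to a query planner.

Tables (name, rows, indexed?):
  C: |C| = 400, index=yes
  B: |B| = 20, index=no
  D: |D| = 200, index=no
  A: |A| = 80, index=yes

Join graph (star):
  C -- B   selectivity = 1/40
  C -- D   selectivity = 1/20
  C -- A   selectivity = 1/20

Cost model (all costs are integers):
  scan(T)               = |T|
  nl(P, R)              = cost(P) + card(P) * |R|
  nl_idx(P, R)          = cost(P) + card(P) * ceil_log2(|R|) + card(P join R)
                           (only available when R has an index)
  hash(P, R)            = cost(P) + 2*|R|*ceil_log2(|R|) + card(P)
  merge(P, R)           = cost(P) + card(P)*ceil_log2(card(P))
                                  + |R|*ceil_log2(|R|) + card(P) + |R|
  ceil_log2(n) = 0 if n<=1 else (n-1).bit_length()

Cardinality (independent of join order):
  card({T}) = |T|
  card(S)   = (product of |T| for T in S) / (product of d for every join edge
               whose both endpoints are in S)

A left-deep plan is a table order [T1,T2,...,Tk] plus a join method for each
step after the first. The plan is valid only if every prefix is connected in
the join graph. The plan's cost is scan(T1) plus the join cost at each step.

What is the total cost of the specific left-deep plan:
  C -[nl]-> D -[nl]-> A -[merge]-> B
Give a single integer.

step 1: scan C: cost=400, card=400
step 2: join D via nl
    card(P join D) = 400*200/(20) = 4000
    cost = 400 + 400*200 = 80400
step 3: join A via nl
    card(P join A) = 4000*80/(20) = 16000
    cost = 80400 + 4000*80 = 400400
step 4: join B via merge
    card(P join B) = 16000*20/(40) = 8000
    cost = 400400 + 16000*14 + 20*5 + 16000 + 20 = 640520

640520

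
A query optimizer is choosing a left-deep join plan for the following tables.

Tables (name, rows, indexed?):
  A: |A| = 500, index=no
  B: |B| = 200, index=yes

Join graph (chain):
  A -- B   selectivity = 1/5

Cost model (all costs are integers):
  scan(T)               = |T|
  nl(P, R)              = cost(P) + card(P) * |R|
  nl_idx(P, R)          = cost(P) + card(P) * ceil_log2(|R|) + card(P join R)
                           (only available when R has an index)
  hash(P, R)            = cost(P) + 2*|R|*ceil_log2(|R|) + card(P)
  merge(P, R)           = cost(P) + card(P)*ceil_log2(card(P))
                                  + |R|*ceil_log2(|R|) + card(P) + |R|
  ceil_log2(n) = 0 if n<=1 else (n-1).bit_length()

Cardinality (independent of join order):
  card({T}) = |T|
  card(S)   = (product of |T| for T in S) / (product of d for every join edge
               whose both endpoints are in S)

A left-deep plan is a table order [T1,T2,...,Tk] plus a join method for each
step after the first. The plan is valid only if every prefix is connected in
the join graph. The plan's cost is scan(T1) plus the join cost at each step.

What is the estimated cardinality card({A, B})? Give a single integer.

20000

Tables in S: A(500), B(200)
Edges inside S: A-B(d=5)
numerator = 500 * 200 = 100000
denominator = 5 = 5
card(S) = 100000 / 5 = 20000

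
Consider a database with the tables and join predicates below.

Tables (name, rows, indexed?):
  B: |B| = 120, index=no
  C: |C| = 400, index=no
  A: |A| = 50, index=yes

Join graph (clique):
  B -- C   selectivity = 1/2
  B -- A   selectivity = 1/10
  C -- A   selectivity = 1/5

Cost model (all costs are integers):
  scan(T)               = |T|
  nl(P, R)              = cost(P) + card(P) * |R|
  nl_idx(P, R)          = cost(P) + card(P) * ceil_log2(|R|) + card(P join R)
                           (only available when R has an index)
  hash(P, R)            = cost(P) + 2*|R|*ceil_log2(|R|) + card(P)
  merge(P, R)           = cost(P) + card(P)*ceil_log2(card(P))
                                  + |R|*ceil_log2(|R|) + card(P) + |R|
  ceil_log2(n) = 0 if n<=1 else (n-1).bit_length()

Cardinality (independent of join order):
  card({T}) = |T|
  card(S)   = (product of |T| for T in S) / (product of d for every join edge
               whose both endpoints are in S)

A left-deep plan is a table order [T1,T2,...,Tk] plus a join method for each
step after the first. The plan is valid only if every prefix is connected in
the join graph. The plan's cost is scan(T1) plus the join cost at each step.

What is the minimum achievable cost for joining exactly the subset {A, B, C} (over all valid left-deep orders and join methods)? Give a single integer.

7080

Selinger DP over subsets of {A,B,C}:
  {B}: scan cost=120, card=120
  {C}: scan cost=400, card=400
  {A}: scan cost=50, card=50
  {BC}: card=24000; try (B,hash)→2480, (C,merge)→5080, (B,merge)→5360, (C,hash)→7440, (C,nl)→48120, (B,nl)→48400; best=2480 via (B,hash)
  {AB}: card=600; try (A,hash)→840, (B,merge)→1360, (A,merge)→1430, (A,nl_idx)→1440, (B,hash)→1780, (B,nl)→6050 …(+1); best=840 via (A,hash)
  {AC}: card=4000; try (A,hash)→1400, (C,merge)→4400, (A,merge)→4750, (A,nl_idx)→6800, (C,hash)→7300, (C,nl)→20050 …(+1); best=1400 via (A,hash)
  {ABC}: card=24000; try (B,hash)→7080, (C,hash)→8640, (C,merge)→11440, (A,hash)→27080, (B,merge)→54360, (A,nl_idx)→170480 …(+4); best=7080 via (B,hash)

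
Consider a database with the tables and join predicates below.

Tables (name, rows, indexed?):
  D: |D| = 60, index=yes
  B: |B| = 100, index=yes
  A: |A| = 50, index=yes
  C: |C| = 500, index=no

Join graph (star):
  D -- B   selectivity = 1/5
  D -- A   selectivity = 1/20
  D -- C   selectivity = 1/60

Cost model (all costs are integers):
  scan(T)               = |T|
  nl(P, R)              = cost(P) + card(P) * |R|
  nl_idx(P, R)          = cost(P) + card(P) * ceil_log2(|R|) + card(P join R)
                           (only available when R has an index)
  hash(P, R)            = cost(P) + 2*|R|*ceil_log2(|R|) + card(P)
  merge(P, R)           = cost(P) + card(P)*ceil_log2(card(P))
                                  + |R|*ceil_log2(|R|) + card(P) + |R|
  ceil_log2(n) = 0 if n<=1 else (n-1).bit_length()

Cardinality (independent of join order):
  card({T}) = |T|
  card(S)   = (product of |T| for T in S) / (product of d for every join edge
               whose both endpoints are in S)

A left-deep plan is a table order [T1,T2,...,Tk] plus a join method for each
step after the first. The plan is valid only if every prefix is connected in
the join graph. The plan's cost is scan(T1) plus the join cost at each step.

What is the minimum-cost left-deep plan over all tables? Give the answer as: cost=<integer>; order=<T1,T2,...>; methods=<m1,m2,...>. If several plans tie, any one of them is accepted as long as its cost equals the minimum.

cost=5470; order=C,D,A,B; methods=hash,hash,hash

Selinger DP (subsets sized 1..n):
  {D}: scan cost=60, card=60
  {B}: scan cost=100, card=100
  {A}: scan cost=50, card=50
  {C}: scan cost=500, card=500
  {BD}: card=1200; try (D,hash)→920, (B,merge)→1280, (D,merge)→1320, (B,hash)→1520, (B,nl_idx)→1680, (D,nl_idx)→1900 …(+2); best=920 via (D,hash)
  {AD}: card=150; try (D,nl_idx)→500, (A,nl_idx)→570, (A,hash)→720, (D,hash)→820, (D,merge)→820, (A,merge)→830 …(+2); best=500 via (D,nl_idx)
  {CD}: card=500; try (D,hash)→1720, (D,nl_idx)→4000, (C,merge)→5480, (D,merge)→5920, (C,hash)→9120, (C,nl)→30060 …(+1); best=1720 via (D,hash)
  {ABD}: card=3000; try (B,hash)→2050, (B,merge)→2650, (A,hash)→2720, (B,nl_idx)→4550, (A,nl_idx)→11120, (B,nl)→15500 …(+2); best=2050 via (B,hash)
  {BCD}: card=10000; try (B,hash)→3620, (B,merge)→7520, (C,hash)→11120, (B,nl_idx)→15220, (C,merge)→20320, (B,nl)→51720 …(+1); best=3620 via (B,hash)
  {ACD}: card=1250; try (A,hash)→2820, (A,nl_idx)→5970, (C,merge)→6850, (A,merge)→7070, (C,hash)→9650, (A,nl)→26720 …(+1); best=2820 via (A,hash)
  {ABCD}: card=25000; try (B,hash)→5470, (C,hash)→14050, (A,hash)→14220, (B,merge)→18620, (B,nl_idx)→36570, (C,merge)→46050 …(+5); best=5470 via (B,hash)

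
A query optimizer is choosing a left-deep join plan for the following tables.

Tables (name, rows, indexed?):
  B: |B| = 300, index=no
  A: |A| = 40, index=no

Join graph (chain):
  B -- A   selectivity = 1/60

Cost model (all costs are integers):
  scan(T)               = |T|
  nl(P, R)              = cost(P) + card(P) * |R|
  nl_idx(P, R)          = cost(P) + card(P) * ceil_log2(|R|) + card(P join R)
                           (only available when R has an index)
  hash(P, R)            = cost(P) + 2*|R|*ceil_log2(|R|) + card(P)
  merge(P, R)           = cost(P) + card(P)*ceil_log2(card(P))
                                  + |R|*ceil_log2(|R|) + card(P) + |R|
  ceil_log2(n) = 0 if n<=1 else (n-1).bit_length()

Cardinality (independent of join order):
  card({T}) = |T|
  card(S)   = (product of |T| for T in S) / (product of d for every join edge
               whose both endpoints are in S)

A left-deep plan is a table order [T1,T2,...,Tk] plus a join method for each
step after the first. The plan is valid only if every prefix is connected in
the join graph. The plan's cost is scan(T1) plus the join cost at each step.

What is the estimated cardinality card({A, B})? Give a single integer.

Tables in S: A(40), B(300)
Edges inside S: B-A(d=60)
numerator = 40 * 300 = 12000
denominator = 60 = 60
card(S) = 12000 / 60 = 200

200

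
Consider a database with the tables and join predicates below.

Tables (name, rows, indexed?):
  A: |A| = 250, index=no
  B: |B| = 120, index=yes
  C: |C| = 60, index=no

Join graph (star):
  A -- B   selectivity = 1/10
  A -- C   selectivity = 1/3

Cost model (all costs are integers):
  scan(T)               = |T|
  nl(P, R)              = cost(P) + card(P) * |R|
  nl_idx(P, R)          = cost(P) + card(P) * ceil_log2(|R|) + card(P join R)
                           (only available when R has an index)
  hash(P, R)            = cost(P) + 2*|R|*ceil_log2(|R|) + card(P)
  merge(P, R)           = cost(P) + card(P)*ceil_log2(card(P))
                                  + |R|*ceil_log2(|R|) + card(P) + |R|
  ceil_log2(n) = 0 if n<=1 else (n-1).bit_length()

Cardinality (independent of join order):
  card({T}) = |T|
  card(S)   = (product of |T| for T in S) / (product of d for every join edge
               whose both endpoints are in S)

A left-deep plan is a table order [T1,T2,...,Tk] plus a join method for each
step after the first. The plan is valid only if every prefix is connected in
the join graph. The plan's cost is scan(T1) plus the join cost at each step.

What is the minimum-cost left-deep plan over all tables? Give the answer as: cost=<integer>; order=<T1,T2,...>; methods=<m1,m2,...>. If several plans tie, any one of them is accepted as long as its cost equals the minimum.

cost=5900; order=A,B,C; methods=hash,hash

Selinger DP (subsets sized 1..n):
  {A}: scan cost=250, card=250
  {B}: scan cost=120, card=120
  {C}: scan cost=60, card=60
  {AB}: card=3000; try (B,hash)→2180, (A,merge)→3330, (B,merge)→3460, (A,hash)→4240, (B,nl_idx)→5000, (A,nl)→30120 …(+1); best=2180 via (B,hash)
  {AC}: card=5000; try (C,hash)→1220, (A,merge)→2730, (C,merge)→2920, (A,hash)→4120, (A,nl)→15060, (C,nl)→15250; best=1220 via (C,hash)
  {ABC}: card=60000; try (C,hash)→5900, (B,hash)→7900, (C,merge)→41600, (B,merge)→72180, (B,nl_idx)→96220, (C,nl)→182180 …(+1); best=5900 via (C,hash)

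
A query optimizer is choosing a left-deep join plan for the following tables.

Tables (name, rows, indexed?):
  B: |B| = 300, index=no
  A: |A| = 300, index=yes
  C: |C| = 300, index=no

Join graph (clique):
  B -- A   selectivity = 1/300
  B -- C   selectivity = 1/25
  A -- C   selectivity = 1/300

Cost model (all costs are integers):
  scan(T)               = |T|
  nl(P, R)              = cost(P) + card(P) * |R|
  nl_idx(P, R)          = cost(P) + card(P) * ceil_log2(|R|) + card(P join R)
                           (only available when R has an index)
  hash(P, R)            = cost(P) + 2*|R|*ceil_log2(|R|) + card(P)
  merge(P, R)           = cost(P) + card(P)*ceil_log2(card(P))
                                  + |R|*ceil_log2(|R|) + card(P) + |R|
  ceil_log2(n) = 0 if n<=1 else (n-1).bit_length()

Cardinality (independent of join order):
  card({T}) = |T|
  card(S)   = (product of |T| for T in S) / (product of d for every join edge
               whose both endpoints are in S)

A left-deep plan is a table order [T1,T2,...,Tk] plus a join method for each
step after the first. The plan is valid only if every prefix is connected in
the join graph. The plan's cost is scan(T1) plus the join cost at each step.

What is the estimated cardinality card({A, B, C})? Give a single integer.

12

Tables in S: A(300), B(300), C(300)
Edges inside S: B-A(d=300), B-C(d=25), A-C(d=300)
numerator = 300 * 300 * 300 = 27000000
denominator = 300 * 25 * 300 = 2250000
card(S) = 27000000 / 2250000 = 12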